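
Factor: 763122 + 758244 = 2^1*3^1 *7^1*11^1*37^1*89^1= 1521366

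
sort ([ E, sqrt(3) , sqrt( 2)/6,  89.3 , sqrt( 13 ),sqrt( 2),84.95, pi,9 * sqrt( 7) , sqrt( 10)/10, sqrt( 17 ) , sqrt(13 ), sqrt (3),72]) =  [sqrt ( 2 )/6, sqrt( 10)/10, sqrt(2),sqrt(3), sqrt (3) , E, pi, sqrt( 13), sqrt (13), sqrt(17) , 9*sqrt (7) , 72, 84.95 , 89.3 ]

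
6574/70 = 3287/35   =  93.91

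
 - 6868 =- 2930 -3938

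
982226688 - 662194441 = 320032247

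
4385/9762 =4385/9762 = 0.45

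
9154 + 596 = 9750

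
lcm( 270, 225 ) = 1350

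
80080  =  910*88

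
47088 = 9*5232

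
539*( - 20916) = - 11273724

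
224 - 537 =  - 313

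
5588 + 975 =6563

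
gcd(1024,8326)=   2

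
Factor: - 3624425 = -5^2*7^1*139^1*149^1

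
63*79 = 4977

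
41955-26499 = 15456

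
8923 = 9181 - 258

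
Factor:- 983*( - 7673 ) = 983^1* 7673^1=   7542559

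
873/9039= 291/3013  =  0.10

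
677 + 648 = 1325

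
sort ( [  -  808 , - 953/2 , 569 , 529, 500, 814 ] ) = [ - 808, - 953/2 , 500, 529,569, 814 ] 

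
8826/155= 8826/155= 56.94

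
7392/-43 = -7392/43 = -171.91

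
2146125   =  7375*291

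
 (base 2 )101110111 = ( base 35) AP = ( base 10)375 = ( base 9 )456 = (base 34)B1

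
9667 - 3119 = 6548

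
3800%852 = 392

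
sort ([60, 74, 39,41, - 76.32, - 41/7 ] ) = [ - 76.32  , - 41/7, 39, 41, 60,74 ]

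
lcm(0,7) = 0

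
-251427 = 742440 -993867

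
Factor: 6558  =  2^1 * 3^1*1093^1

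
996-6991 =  - 5995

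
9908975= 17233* 575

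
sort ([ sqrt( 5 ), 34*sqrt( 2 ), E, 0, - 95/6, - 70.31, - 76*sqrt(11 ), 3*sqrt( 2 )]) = [  -  76*sqrt( 11), - 70.31,-95/6, 0,  sqrt(5), E,3*sqrt(2), 34*sqrt( 2)]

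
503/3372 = 503/3372 = 0.15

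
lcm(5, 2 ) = 10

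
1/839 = 1/839 = 0.00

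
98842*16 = 1581472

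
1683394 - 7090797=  - 5407403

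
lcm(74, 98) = 3626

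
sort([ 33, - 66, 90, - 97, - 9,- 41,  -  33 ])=[ - 97, - 66,-41,  -  33, - 9,33, 90]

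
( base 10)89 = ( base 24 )3h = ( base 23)3k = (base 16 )59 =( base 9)108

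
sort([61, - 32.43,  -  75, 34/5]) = [  -  75, - 32.43, 34/5,61]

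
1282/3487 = 1282/3487 =0.37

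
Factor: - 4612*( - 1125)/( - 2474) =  - 2^1*3^2*5^3* 1153^1*1237^( - 1) = - 2594250/1237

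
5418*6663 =36100134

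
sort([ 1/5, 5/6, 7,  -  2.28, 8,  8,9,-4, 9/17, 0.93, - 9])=[ - 9, - 4, - 2.28, 1/5, 9/17, 5/6 , 0.93 , 7, 8,8,9 ] 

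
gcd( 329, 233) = 1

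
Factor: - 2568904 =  - 2^3*13^1*17^1*1453^1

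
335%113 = 109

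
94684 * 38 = 3597992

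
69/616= 69/616=0.11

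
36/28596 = 3/2383 =0.00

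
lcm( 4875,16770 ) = 419250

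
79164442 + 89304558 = 168469000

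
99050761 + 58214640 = 157265401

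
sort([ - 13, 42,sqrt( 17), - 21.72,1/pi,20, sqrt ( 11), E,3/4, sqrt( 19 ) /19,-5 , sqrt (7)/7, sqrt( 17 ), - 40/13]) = [- 21.72, - 13,-5, - 40/13,sqrt( 19)/19,1/pi,sqrt( 7 )/7,3/4 , E,  sqrt( 11 ),sqrt( 17), sqrt( 17 ),20,42 ] 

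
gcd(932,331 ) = 1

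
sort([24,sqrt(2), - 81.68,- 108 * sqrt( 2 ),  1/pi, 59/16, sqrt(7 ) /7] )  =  [ -108*sqrt( 2), - 81.68,1/pi, sqrt(7) /7, sqrt( 2 ) , 59/16 , 24 ] 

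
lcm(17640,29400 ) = 88200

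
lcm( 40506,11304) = 486072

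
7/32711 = 1/4673= 0.00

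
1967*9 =17703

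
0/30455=0 = 0.00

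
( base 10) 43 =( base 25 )1i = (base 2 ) 101011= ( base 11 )3A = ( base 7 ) 61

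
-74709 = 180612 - 255321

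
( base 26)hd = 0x1C7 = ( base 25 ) i5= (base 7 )1220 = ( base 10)455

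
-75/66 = - 25/22= -1.14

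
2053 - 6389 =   -  4336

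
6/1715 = 6/1715 = 0.00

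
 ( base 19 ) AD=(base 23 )8J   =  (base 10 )203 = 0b11001011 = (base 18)b5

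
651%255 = 141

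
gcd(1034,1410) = 94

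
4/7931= 4/7931= 0.00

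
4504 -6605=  - 2101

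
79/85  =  79/85  =  0.93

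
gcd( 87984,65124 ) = 36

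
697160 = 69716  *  10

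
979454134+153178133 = 1132632267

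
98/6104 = 7/436=0.02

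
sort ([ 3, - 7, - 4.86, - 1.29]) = [ - 7, - 4.86, - 1.29,3] 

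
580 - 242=338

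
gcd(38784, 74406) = 6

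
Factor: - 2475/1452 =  - 2^( - 2 )*3^1*5^2*11^(-1 )= - 75/44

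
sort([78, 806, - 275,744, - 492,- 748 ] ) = [-748,-492, - 275,78,  744 , 806 ]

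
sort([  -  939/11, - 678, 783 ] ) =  [ - 678, - 939/11, 783]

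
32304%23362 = 8942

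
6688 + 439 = 7127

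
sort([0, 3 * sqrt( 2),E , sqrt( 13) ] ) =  [ 0,  E, sqrt(13),3*sqrt(2)] 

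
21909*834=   18272106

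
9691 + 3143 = 12834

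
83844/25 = 3353 + 19/25 =3353.76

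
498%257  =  241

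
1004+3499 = 4503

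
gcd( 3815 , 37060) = 545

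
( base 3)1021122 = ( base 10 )935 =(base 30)115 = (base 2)1110100111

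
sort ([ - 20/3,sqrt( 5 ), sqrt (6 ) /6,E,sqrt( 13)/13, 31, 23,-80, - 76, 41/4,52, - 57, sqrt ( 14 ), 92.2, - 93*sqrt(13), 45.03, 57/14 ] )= [ - 93*sqrt( 13 ), - 80, - 76,-57, - 20/3,sqrt( 13 ) /13,sqrt( 6)/6,sqrt(5 ),E,sqrt( 14),57/14,41/4,23 , 31, 45.03 , 52,92.2 ]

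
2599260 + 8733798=11333058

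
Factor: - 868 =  - 2^2*7^1*31^1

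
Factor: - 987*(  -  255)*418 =105204330 = 2^1*3^2*5^1*7^1*11^1* 17^1*19^1 * 47^1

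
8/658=4/329 = 0.01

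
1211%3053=1211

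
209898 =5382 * 39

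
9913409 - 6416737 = 3496672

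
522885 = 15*34859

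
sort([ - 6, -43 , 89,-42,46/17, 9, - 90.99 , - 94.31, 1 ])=[ -94.31 , - 90.99, - 43, - 42 , - 6,  1, 46/17, 9, 89]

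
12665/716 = 17 + 493/716 = 17.69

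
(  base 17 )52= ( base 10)87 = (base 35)2H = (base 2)1010111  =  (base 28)33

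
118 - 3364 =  - 3246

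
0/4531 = 0= 0.00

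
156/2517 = 52/839 = 0.06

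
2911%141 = 91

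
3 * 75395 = 226185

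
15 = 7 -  - 8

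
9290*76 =706040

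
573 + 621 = 1194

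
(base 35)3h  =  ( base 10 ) 122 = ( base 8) 172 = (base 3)11112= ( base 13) 95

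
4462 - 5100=-638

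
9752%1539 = 518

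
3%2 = 1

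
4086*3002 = 12266172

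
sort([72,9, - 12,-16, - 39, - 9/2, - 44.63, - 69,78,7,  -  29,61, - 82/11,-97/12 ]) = [ - 69,  -  44.63, - 39, - 29, - 16, - 12, - 97/12, - 82/11, - 9/2,7,9, 61,72,78 ]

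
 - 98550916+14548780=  - 84002136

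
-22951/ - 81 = 22951/81 = 283.35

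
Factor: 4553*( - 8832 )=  - 40212096  =  - 2^7*3^1*23^1*29^1*157^1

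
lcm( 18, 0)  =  0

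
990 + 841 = 1831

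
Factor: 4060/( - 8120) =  - 1/2 = - 2^( - 1 )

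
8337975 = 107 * 77925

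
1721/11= 156 + 5/11 = 156.45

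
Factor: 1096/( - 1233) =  - 8/9 = - 2^3 * 3^ (-2 )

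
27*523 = 14121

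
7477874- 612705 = 6865169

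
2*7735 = 15470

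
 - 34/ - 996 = 17/498 = 0.03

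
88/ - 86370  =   - 1  +  43141/43185 = - 0.00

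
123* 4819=592737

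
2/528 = 1/264 = 0.00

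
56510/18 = 3139 +4/9  =  3139.44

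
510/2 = 255 = 255.00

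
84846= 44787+40059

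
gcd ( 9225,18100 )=25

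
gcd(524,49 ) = 1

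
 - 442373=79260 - 521633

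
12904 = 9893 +3011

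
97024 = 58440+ 38584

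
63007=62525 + 482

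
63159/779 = 81 + 60/779=81.08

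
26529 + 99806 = 126335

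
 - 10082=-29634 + 19552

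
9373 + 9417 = 18790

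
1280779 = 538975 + 741804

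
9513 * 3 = 28539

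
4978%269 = 136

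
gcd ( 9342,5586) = 6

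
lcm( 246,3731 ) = 22386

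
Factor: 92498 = 2^1* 7^1*6607^1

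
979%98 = 97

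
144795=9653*15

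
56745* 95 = 5390775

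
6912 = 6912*1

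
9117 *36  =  328212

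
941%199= 145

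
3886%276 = 22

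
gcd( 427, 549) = 61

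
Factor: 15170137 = 17^1 * 53^1 * 113^1*149^1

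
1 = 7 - 6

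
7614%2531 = 21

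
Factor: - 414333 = - 3^2  *  19^1*2423^1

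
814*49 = 39886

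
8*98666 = 789328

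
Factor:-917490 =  - 2^1*3^1*5^1*7^1 * 17^1*257^1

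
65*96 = 6240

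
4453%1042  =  285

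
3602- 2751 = 851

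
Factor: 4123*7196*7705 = 228600477140 = 2^2*5^1 * 7^2*19^1*23^1*31^1*67^1  *257^1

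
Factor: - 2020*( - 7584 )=2^7*3^1*5^1 * 79^1*101^1= 15319680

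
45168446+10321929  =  55490375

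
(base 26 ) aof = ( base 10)7399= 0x1CE7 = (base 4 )1303213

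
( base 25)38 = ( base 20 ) 43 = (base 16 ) 53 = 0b1010011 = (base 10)83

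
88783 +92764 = 181547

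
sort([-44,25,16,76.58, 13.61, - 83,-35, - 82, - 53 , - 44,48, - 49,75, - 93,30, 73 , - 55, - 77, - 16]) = [ - 93,  -  83, - 82,  -  77, - 55,-53, - 49, - 44,-44, - 35, - 16, 13.61,  16,25, 30, 48,73 , 75,  76.58] 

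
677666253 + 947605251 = 1625271504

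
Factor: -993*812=  -  2^2 *3^1*7^1*29^1*331^1=- 806316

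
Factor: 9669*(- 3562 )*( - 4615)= 158945113470=2^1 * 3^1 * 5^1  *11^1 * 13^2*71^1 * 137^1*293^1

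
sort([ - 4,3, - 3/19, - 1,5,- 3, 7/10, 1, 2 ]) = [-4 , - 3  ,  -  1, - 3/19, 7/10,  1, 2, 3, 5 ]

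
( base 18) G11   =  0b1010001010011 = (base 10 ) 5203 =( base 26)7i3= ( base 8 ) 12123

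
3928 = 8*491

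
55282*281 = 15534242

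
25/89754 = 25/89754 = 0.00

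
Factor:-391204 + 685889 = 294685 = 5^1*58937^1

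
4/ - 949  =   - 4/949  =  - 0.00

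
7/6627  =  7/6627 =0.00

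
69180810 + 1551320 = 70732130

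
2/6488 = 1/3244 = 0.00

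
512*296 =151552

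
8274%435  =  9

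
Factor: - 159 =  -3^1*53^1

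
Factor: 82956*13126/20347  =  2^3*3^1 * 31^1* 223^1 * 6563^1 * 20347^( - 1 )= 1088880456/20347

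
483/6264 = 161/2088  =  0.08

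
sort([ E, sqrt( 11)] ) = [ E, sqrt ( 11 )]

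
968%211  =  124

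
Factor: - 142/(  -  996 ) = 71/498 = 2^( - 1 )*3^( - 1) * 71^1* 83^(- 1 )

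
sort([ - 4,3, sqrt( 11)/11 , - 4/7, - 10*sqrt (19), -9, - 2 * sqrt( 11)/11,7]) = [ - 10*sqrt(19), - 9, - 4,  -  2*sqrt( 11)/11, - 4/7,sqrt (11 )/11, 3, 7]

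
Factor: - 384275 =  - 5^2*19^1*809^1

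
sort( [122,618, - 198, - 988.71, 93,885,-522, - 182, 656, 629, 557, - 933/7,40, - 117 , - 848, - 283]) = [ - 988.71, - 848,- 522,  -  283,-198, - 182, - 933/7, - 117  ,  40,93,122, 557,618 , 629, 656, 885] 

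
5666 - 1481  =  4185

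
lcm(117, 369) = 4797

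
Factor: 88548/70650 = 94/75 = 2^1 * 3^(- 1)* 5^( - 2 )*47^1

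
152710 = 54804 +97906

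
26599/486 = 26599/486= 54.73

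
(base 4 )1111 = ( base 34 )2h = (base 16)55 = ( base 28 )31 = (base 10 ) 85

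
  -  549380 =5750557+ - 6299937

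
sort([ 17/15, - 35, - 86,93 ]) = [ - 86,  -  35,17/15,93] 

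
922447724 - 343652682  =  578795042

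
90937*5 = 454685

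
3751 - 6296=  - 2545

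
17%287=17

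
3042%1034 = 974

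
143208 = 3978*36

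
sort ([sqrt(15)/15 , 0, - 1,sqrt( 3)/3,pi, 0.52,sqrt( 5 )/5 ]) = [-1,0,sqrt( 15)/15,sqrt( 5 )/5,0.52,sqrt( 3 ) /3,  pi]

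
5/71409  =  5/71409 = 0.00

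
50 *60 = 3000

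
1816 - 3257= - 1441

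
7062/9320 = 3531/4660 =0.76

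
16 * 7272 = 116352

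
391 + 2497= 2888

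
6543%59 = 53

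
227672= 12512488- 12284816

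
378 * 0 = 0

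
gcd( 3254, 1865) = 1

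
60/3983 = 60/3983 = 0.02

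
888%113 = 97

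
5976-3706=2270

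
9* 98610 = 887490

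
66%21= 3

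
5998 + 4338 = 10336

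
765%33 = 6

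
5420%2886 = 2534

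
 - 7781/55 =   -  142+29/55 = - 141.47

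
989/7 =141+2/7 = 141.29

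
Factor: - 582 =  - 2^1*3^1*97^1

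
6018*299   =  1799382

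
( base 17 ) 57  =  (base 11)84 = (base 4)1130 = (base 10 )92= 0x5C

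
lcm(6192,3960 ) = 340560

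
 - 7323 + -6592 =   -  13915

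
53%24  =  5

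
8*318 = 2544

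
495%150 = 45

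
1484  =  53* 28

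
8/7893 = 8/7893 = 0.00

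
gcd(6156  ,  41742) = 54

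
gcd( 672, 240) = 48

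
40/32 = 1 + 1/4  =  1.25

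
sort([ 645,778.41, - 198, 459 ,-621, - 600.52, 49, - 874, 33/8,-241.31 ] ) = [  -  874,  -  621, - 600.52 , -241.31 , - 198,33/8, 49,459, 645, 778.41] 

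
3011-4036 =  -1025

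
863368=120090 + 743278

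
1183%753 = 430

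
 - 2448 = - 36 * 68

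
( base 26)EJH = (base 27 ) dic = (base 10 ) 9975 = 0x26f7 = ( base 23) ijg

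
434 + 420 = 854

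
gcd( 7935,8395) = 115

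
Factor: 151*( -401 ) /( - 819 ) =3^(-2 ) * 7^( - 1)*13^( - 1) * 151^1*401^1 = 60551/819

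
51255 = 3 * 17085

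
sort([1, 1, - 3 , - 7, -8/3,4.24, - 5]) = [ - 7,-5,-3,  -  8/3, 1, 1,4.24] 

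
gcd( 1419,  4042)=43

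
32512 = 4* 8128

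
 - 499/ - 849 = 499/849 = 0.59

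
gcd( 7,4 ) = 1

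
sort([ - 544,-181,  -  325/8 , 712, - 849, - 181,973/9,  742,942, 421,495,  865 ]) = [ - 849, - 544, - 181,-181 ,-325/8, 973/9, 421, 495, 712,742, 865,942]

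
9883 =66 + 9817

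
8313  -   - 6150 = 14463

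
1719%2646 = 1719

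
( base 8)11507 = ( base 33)4hi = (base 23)97d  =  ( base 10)4935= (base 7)20250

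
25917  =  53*489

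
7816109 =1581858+6234251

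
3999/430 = 93/10 = 9.30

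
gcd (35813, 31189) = 1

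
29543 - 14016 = 15527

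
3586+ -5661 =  - 2075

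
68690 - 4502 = 64188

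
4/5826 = 2/2913 = 0.00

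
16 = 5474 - 5458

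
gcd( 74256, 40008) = 24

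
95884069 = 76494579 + 19389490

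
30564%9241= 2841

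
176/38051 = 176/38051= 0.00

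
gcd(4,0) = 4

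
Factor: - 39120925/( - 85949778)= 2^(  -  1 )*3^( - 1)*5^2*809^( - 1)*17707^ ( - 1 ) * 1564837^1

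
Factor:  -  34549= - 34549^1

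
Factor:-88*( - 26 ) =2^4*11^1*13^1 = 2288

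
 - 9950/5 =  - 1990 = -1990.00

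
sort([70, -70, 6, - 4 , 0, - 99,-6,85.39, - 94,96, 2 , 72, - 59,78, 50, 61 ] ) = [-99,-94, - 70, - 59, - 6, - 4,0, 2,6, 50, 61,70 , 72,78,85.39,96] 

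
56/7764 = 14/1941 = 0.01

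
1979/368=5 + 139/368 =5.38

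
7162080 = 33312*215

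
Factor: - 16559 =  - 29^1*571^1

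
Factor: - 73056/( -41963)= 2^5*3^1*29^ (-1)*761^1*1447^( - 1) 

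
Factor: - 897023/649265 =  - 5^(-1)*23^1 * 43^1*907^1* 129853^( - 1 ) 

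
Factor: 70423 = 70423^1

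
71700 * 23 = 1649100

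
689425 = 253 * 2725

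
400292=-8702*( - 46)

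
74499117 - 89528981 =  - 15029864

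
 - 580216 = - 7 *82888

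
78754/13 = 6058 = 6058.00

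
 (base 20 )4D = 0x5D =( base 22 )45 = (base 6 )233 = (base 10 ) 93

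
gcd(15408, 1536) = 48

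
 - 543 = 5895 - 6438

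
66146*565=37372490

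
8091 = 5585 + 2506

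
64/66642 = 32/33321 =0.00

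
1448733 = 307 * 4719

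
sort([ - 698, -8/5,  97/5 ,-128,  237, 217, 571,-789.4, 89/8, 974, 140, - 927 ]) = [ - 927, - 789.4  , - 698, - 128 , - 8/5, 89/8,97/5 , 140, 217, 237, 571, 974]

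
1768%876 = 16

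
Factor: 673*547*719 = 547^1*673^1*719^1 = 264686189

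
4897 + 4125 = 9022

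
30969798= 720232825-689263027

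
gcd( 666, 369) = 9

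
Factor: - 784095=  - 3^1*5^1 *13^1*4021^1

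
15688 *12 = 188256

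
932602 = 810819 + 121783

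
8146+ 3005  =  11151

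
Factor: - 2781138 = -2^1 * 3^1 * 463523^1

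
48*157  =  7536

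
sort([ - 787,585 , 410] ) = [-787,410 , 585 ] 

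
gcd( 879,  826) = 1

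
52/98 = 26/49 = 0.53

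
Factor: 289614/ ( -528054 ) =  - 13^1*17^(-1 )*31^( - 1)*47^1*79^1 * 167^( - 1 ) = - 48269/88009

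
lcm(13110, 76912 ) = 1153680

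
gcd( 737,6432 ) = 67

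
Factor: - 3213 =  - 3^3*7^1*17^1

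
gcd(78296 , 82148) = 4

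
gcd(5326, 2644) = 2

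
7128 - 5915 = 1213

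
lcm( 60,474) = 4740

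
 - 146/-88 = 1+29/44 = 1.66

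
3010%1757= 1253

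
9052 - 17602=-8550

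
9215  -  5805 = 3410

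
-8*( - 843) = 6744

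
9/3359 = 9/3359 = 0.00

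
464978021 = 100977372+364000649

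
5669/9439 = 5669/9439 = 0.60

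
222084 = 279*796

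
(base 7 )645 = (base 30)ar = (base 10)327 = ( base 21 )FC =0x147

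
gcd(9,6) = 3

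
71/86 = 71/86 = 0.83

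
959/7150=959/7150 =0.13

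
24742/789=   24742/789=31.36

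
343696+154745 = 498441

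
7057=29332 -22275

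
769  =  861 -92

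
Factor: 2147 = 19^1*113^1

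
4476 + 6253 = 10729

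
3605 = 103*35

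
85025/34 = 85025/34=2500.74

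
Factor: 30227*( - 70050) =-2117401350 = -  2^1* 3^1* 5^2 * 167^1*181^1* 467^1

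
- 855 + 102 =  - 753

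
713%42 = 41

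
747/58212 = 83/6468 = 0.01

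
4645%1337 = 634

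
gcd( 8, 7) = 1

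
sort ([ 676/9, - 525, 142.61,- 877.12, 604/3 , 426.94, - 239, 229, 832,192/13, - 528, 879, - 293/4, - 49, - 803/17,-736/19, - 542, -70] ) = [ - 877.12, - 542, - 528, - 525, - 239, - 293/4, - 70,-49, - 803/17,-736/19,192/13, 676/9, 142.61, 604/3, 229, 426.94,832 , 879 ] 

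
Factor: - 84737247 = -3^1*7^1 * 4035107^1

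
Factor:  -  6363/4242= -3/2 = - 2^( - 1) *3^1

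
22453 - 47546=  - 25093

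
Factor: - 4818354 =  - 2^1*3^1*803059^1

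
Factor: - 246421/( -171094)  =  35203/24442=2^( - 1)*7^1*11^( - 2 )*47^1*101^( - 1) * 107^1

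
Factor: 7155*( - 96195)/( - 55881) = 76475025/6209= 3^2*5^2*7^(  -  1)*11^2*53^2*887^( - 1 ) 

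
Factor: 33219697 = 7^2*677953^1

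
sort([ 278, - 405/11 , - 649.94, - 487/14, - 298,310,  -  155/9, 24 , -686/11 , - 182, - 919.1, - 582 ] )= [ - 919.1,- 649.94, - 582, - 298 , - 182  , - 686/11, - 405/11, - 487/14, - 155/9, 24,278, 310]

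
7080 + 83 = 7163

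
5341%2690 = 2651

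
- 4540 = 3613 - 8153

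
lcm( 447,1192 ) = 3576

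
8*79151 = 633208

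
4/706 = 2/353 = 0.01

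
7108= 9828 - 2720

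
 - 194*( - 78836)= 15294184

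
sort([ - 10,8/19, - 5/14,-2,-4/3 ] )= [-10, - 2, - 4/3, - 5/14, 8/19]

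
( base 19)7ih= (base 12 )1806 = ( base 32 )2Q6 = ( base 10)2886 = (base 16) b46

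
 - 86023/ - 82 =1049 + 5/82 = 1049.06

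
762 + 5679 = 6441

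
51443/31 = 51443/31 = 1659.45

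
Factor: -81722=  - 2^1*29^1*1409^1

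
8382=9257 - 875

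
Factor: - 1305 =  - 3^2*5^1* 29^1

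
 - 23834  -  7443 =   -  31277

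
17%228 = 17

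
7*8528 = 59696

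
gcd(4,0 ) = 4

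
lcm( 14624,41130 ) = 658080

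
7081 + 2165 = 9246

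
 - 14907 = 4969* ( - 3) 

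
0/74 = 0   =  0.00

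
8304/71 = 116 + 68/71 = 116.96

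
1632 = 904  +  728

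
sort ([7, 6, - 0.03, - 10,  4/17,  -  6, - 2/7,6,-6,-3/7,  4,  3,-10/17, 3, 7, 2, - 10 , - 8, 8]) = [ - 10 ,-10, - 8, - 6, - 6, - 10/17,  -  3/7, - 2/7, - 0.03,  4/17, 2, 3, 3,  4,6, 6,7,7,8 ]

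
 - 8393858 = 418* ( - 20081 )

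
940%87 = 70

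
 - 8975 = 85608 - 94583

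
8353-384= 7969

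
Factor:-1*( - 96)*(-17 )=  -  2^5*3^1*17^1 = - 1632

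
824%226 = 146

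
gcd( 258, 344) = 86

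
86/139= 86/139 = 0.62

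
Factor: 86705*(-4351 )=-5^1*19^1*229^1*17341^1= -  377253455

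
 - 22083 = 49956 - 72039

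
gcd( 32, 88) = 8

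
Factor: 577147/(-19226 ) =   -  2^ (  -  1)*9613^ ( - 1 )*577147^1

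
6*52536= 315216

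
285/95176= 285/95176=0.00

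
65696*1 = 65696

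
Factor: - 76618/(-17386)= 29^1*1321^1*8693^( - 1 )  =  38309/8693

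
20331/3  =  6777 = 6777.00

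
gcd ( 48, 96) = 48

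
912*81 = 73872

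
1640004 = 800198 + 839806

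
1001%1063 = 1001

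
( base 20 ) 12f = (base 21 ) 10e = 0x1c7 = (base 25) i5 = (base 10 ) 455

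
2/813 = 2/813  =  0.00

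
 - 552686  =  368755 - 921441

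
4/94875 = 4/94875 =0.00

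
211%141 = 70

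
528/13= 528/13 = 40.62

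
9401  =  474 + 8927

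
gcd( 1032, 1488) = 24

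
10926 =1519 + 9407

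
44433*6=266598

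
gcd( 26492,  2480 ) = 4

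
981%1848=981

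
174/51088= 87/25544 = 0.00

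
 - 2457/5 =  - 492 + 3/5   =  -491.40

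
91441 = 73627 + 17814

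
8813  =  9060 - 247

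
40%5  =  0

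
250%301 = 250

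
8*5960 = 47680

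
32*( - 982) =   -  31424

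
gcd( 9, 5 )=1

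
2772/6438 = 462/1073 = 0.43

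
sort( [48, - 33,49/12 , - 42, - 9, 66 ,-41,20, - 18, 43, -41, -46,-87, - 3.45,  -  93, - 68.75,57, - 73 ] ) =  [ - 93,  -  87, - 73,-68.75, - 46, - 42, - 41, - 41, - 33, - 18, - 9, - 3.45,49/12,20,43,48,57, 66 ] 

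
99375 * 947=94108125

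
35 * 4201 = 147035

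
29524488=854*34572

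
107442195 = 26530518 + 80911677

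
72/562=36/281 = 0.13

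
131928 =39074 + 92854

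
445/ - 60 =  - 8 + 7/12 =- 7.42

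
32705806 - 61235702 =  - 28529896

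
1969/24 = 82  +  1/24 = 82.04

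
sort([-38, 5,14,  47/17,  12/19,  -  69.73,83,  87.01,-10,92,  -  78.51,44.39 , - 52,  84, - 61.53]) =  [ - 78.51,  -  69.73, - 61.53, - 52 , - 38, - 10,12/19,47/17,5,14 , 44.39,  83,  84,87.01,92 ] 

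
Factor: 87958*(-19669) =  - 1730045902 =- 2^1*13^2*17^2*89^1*199^1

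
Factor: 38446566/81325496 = 2^( - 2 )* 3^1*7^( - 2)*139^1*46099^1 * 207463^( - 1) = 19223283/40662748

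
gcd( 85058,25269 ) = 1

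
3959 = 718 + 3241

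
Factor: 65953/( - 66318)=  - 2^( - 1) * 3^( - 1)*7^ ( - 1)*101^1*653^1*1579^( - 1 )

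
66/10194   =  11/1699 = 0.01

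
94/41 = 2  +  12/41 = 2.29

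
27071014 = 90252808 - 63181794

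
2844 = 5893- 3049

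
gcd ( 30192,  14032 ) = 16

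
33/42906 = 11/14302 =0.00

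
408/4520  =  51/565 = 0.09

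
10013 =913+9100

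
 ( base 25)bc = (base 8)437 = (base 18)fh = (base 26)B1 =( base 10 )287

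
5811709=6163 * 943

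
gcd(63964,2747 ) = 1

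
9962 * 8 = 79696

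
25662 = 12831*2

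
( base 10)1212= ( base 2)10010111100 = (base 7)3351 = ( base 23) 26g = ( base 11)A02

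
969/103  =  9+42/103=9.41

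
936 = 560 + 376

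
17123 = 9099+8024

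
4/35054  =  2/17527 = 0.00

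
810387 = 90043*9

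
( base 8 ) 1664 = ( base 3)1022010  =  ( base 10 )948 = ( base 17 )34d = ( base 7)2523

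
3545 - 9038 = -5493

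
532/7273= 76/1039 = 0.07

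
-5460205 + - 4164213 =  - 9624418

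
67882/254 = 33941/127 = 267.25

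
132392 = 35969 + 96423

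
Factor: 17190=2^1*3^2*5^1*191^1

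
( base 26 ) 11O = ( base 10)726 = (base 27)qo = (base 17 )28C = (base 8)1326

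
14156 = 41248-27092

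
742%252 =238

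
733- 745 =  - 12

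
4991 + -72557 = -67566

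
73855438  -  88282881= - 14427443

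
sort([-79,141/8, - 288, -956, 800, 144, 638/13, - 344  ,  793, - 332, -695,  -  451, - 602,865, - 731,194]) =[ - 956, - 731,-695, - 602, - 451, - 344 , - 332,-288, - 79, 141/8,638/13, 144, 194,793,800,  865] 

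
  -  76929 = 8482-85411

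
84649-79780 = 4869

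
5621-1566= 4055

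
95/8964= 95/8964 = 0.01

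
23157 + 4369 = 27526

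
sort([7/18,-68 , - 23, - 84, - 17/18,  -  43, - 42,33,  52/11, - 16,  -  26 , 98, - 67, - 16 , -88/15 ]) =[ - 84 ,-68, - 67, - 43,  -  42,  -  26 ,-23, - 16,  -  16, - 88/15, - 17/18 , 7/18,52/11,33,98] 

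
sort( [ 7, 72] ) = [ 7,72]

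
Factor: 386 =2^1*193^1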